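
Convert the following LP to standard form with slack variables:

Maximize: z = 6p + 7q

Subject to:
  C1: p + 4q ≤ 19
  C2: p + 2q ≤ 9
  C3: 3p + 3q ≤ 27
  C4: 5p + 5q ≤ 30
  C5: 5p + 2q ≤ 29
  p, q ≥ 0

max z = 6p + 7q

s.t.
  p + 4q + s1 = 19
  p + 2q + s2 = 9
  3p + 3q + s3 = 27
  5p + 5q + s4 = 30
  5p + 2q + s5 = 29
  p, q, s1, s2, s3, s4, s5 ≥ 0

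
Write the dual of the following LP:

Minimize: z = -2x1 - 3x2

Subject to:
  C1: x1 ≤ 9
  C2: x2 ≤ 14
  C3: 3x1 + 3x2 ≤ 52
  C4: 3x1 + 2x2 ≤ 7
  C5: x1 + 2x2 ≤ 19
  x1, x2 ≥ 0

Primal min cᵀx s.t. Ax ≤ b, x ≥ 0  →  Dual max −bᵀy s.t. Aᵀy ≥ −c, y ≥ 0.

Maximize: z = -9y1 - 14y2 - 52y3 - 7y4 - 19y5

Subject to:
  y1 + 3y3 + 3y4 + y5 ≥ 2
  y2 + 3y3 + 2y4 + 2y5 ≥ 3
  y1, y2, y3, y4, y5 ≥ 0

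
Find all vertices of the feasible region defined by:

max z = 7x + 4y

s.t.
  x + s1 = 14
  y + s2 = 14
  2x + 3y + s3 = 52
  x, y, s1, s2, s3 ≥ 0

(0, 0), (14, 0), (14, 8), (5, 14), (0, 14)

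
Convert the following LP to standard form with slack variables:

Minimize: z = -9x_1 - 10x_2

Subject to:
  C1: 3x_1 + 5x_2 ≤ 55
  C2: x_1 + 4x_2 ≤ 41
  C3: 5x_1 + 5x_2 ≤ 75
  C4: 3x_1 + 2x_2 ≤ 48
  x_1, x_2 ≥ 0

min z = -9x_1 - 10x_2

s.t.
  3x_1 + 5x_2 + s1 = 55
  x_1 + 4x_2 + s2 = 41
  5x_1 + 5x_2 + s3 = 75
  3x_1 + 2x_2 + s4 = 48
  x_1, x_2, s1, s2, s3, s4 ≥ 0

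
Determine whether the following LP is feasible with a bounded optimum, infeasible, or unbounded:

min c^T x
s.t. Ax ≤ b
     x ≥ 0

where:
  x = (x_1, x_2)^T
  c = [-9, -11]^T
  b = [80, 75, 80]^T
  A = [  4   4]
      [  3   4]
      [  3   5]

Feasible with a bounded optimal solution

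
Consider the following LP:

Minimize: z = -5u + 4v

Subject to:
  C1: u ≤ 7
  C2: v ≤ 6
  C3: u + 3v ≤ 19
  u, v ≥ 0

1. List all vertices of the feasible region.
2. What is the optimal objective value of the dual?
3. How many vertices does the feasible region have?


1. (0, 0), (7, 0), (7, 4), (1, 6), (0, 6)
2. -35
3. 5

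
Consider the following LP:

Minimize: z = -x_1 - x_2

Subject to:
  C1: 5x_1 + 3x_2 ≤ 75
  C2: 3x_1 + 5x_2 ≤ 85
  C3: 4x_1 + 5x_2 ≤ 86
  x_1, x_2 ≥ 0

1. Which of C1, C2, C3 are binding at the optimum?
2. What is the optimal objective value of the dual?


1. C1, C3
2. -19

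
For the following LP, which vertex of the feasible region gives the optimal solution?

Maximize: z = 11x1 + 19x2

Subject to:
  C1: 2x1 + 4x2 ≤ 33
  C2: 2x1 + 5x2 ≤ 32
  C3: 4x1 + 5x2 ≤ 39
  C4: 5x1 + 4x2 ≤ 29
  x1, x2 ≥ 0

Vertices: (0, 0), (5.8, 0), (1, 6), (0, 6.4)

Evaluate the objective at each vertex of the feasible region:
  z(0, 0) = 0
  z(5.8, 0) = 63.8
  z(1, 6) = 125  ←
  z(0, 6.4) = 121.6
The maximum is at x1 = 1, x2 = 6.

(1, 6)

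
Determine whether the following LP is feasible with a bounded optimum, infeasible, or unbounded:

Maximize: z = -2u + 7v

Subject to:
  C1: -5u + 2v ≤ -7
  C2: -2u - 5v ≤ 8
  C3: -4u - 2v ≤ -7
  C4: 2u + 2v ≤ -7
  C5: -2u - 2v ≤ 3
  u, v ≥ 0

Infeasible (no feasible solution exists)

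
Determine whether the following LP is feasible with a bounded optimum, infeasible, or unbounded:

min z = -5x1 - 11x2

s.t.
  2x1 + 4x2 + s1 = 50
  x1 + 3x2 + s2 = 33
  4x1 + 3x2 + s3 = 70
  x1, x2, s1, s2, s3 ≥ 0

Feasible with a bounded optimal solution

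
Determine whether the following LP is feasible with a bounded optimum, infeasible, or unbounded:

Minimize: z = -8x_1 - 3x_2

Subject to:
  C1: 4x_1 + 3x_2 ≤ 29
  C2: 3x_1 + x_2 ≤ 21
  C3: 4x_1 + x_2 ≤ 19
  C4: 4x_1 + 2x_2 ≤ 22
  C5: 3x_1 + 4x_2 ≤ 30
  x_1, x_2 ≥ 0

Feasible with a bounded optimal solution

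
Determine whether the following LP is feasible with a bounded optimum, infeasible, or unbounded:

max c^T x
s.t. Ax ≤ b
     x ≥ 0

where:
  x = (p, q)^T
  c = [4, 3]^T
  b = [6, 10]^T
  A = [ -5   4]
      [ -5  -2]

Unbounded (objective can increase without bound)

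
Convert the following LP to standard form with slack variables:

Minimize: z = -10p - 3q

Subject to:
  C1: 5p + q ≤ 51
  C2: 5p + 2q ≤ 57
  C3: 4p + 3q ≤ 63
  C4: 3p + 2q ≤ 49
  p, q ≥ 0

min z = -10p - 3q

s.t.
  5p + q + s1 = 51
  5p + 2q + s2 = 57
  4p + 3q + s3 = 63
  3p + 2q + s4 = 49
  p, q, s1, s2, s3, s4 ≥ 0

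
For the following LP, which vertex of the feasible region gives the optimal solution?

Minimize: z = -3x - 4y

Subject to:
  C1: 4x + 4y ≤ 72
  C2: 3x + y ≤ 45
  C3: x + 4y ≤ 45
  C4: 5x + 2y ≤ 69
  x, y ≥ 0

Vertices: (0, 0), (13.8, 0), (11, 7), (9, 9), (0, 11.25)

Evaluate the objective at each vertex of the feasible region:
  z(0, 0) = 0
  z(13.8, 0) = -41.4
  z(11, 7) = -61
  z(9, 9) = -63  ←
  z(0, 11.25) = -45
The minimum is at x = 9, y = 9.

(9, 9)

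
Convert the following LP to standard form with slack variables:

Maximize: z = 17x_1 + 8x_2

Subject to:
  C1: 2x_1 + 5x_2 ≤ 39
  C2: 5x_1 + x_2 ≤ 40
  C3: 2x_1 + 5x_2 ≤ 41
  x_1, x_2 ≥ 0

max z = 17x_1 + 8x_2

s.t.
  2x_1 + 5x_2 + s1 = 39
  5x_1 + x_2 + s2 = 40
  2x_1 + 5x_2 + s3 = 41
  x_1, x_2, s1, s2, s3 ≥ 0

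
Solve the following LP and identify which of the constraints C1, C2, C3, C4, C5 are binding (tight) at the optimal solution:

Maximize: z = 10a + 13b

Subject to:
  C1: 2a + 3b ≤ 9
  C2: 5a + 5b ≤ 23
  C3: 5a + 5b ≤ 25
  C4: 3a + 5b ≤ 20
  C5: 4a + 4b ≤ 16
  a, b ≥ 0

At a = 3, b = 1, compute slack b - a·x for each constraint:
  C1: 9 − 9 = 0  (binding)
  C2: 23 − 20 = 3  (slack)
  C3: 25 − 20 = 5  (slack)
  C4: 20 − 14 = 6  (slack)
  C5: 16 − 16 = 0  (binding)

Optimal: a = 3, b = 1
Binding: C1, C5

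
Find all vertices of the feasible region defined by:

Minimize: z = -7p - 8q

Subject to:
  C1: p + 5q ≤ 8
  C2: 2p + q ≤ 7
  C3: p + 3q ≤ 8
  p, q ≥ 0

(0, 0), (3.5, 0), (3, 1), (0, 1.6)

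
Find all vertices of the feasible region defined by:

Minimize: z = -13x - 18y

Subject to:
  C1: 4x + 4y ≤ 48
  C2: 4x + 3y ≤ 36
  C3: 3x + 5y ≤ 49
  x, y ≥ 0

(0, 0), (9, 0), (3, 8), (0, 9.8)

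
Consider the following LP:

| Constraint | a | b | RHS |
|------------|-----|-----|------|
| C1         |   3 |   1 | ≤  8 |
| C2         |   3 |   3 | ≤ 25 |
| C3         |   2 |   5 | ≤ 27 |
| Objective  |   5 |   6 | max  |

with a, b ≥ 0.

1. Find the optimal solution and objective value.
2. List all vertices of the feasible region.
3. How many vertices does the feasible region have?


1. a = 1, b = 5, z = 35
2. (0, 0), (2.667, 0), (1, 5), (0, 5.4)
3. 4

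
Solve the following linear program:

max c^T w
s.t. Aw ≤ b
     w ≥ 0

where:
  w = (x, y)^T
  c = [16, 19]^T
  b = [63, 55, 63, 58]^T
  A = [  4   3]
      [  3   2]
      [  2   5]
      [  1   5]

Evaluate the objective at each vertex of the feasible region:
  z(0, 0) = 0
  z(15.75, 0) = 252
  z(9, 9) = 315  ←
  z(5, 10.6) = 281.4
  z(0, 11.6) = 220.4
The maximum is at x = 9, y = 9.

x = 9, y = 9, z = 315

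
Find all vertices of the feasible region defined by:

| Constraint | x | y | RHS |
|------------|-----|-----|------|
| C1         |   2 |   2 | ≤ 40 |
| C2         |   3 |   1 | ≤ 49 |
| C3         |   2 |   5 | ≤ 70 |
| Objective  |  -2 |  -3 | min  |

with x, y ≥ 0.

(0, 0), (16.33, 0), (14.5, 5.5), (10, 10), (0, 14)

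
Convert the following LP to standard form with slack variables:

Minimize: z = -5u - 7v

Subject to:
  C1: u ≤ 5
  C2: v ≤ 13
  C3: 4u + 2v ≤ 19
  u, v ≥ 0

min z = -5u - 7v

s.t.
  u + s1 = 5
  v + s2 = 13
  4u + 2v + s3 = 19
  u, v, s1, s2, s3 ≥ 0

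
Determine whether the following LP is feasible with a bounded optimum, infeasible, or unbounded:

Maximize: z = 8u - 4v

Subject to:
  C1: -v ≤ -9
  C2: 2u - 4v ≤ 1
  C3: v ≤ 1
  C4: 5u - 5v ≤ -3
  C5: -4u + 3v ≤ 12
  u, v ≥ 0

Infeasible (no feasible solution exists)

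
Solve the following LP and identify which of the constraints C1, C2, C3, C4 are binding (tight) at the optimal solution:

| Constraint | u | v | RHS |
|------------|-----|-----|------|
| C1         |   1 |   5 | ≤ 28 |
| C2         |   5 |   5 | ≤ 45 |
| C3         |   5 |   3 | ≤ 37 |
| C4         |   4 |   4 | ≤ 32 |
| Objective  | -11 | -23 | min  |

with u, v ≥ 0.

At u = 3, v = 5, compute slack b - a·x for each constraint:
  C1: 28 − 28 = 0  (binding)
  C2: 45 − 40 = 5  (slack)
  C3: 37 − 30 = 7  (slack)
  C4: 32 − 32 = 0  (binding)

Optimal: u = 3, v = 5
Binding: C1, C4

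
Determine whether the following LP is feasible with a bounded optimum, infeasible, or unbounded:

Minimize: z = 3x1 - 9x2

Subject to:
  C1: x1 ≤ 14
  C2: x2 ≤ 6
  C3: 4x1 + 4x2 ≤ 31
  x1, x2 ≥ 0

Feasible with a bounded optimal solution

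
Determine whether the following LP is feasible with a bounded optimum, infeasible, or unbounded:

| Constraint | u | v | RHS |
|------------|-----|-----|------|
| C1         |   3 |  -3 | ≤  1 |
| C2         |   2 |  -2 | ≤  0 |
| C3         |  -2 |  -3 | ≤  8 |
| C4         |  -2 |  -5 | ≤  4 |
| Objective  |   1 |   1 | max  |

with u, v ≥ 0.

Unbounded (objective can increase without bound)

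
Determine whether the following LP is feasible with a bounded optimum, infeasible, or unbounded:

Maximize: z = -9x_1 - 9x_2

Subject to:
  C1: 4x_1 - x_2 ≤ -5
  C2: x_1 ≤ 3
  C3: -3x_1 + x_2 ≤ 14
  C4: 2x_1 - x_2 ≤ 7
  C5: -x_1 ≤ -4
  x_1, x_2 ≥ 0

Infeasible (no feasible solution exists)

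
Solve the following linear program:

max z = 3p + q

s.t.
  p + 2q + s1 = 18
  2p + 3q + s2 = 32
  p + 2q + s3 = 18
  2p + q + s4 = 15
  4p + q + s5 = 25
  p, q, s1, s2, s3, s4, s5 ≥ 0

Evaluate the objective at each vertex of the feasible region:
  z(0, 0) = 0
  z(6.25, 0) = 18.75
  z(5, 5) = 20  ←
  z(4, 7) = 19
  z(0, 9) = 9
The maximum is at p = 5, q = 5.

p = 5, q = 5, z = 20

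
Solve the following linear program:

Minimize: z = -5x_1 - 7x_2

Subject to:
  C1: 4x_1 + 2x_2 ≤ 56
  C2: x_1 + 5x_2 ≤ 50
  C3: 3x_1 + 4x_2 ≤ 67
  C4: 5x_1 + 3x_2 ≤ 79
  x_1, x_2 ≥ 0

Evaluate the objective at each vertex of the feasible region:
  z(0, 0) = 0
  z(14, 0) = -70
  z(10, 8) = -106  ←
  z(0, 10) = -70
The minimum is at x_1 = 10, x_2 = 8.

x_1 = 10, x_2 = 8, z = -106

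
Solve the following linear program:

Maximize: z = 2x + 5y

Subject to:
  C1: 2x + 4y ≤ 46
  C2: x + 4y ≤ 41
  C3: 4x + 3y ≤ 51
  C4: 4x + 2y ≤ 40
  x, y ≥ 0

Evaluate the objective at each vertex of the feasible region:
  z(0, 0) = 0
  z(10, 0) = 20
  z(5.667, 8.667) = 54.67
  z(5, 9) = 55  ←
  z(0, 10.25) = 51.25
The maximum is at x = 5, y = 9.

x = 5, y = 9, z = 55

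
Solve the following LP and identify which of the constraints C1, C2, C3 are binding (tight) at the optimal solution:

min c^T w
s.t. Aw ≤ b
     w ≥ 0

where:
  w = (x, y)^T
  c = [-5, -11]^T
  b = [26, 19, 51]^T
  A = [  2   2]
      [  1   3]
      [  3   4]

At x = 10, y = 3, compute slack b - a·x for each constraint:
  C1: 26 − 26 = 0  (binding)
  C2: 19 − 19 = 0  (binding)
  C3: 51 − 42 = 9  (slack)

Optimal: x = 10, y = 3
Binding: C1, C2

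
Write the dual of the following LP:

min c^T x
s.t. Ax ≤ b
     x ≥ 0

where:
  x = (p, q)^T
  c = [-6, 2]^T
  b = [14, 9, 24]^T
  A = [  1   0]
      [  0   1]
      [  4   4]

Primal min cᵀx s.t. Ax ≤ b, x ≥ 0  →  Dual max −bᵀy s.t. Aᵀy ≥ −c, y ≥ 0.

Maximize: z = -14y1 - 9y2 - 24y3

Subject to:
  y1 + 4y3 ≥ 6
  y2 + 4y3 ≥ -2
  y1, y2, y3 ≥ 0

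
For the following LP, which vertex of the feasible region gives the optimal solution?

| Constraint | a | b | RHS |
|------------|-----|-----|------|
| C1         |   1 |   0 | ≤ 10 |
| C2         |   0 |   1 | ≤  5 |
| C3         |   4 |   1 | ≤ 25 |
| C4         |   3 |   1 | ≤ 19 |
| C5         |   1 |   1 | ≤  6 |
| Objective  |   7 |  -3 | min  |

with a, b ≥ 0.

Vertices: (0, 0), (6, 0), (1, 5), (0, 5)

Evaluate the objective at each vertex of the feasible region:
  z(0, 0) = 0
  z(6, 0) = 42
  z(1, 5) = -8
  z(0, 5) = -15  ←
The minimum is at a = 0, b = 5.

(0, 5)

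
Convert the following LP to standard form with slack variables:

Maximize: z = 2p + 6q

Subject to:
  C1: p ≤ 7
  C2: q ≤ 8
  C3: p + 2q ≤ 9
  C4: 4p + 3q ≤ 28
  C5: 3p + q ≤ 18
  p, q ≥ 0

max z = 2p + 6q

s.t.
  p + s1 = 7
  q + s2 = 8
  p + 2q + s3 = 9
  4p + 3q + s4 = 28
  3p + q + s5 = 18
  p, q, s1, s2, s3, s4, s5 ≥ 0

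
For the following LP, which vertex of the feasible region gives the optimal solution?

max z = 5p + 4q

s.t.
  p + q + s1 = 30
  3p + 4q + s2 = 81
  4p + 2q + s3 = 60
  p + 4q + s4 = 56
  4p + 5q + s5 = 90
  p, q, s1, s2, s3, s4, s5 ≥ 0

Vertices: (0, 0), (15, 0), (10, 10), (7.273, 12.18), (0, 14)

Evaluate the objective at each vertex of the feasible region:
  z(0, 0) = 0
  z(15, 0) = 75
  z(10, 10) = 90  ←
  z(7.273, 12.18) = 85.09
  z(0, 14) = 56
The maximum is at p = 10, q = 10.

(10, 10)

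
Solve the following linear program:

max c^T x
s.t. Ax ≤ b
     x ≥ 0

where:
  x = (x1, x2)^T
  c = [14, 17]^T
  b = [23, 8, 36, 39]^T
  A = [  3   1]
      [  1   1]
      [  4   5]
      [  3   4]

Evaluate the objective at each vertex of the feasible region:
  z(0, 0) = 0
  z(7.667, 0) = 107.3
  z(7.5, 0.5) = 113.5
  z(4, 4) = 124  ←
  z(0, 7.2) = 122.4
The maximum is at x1 = 4, x2 = 4.

x1 = 4, x2 = 4, z = 124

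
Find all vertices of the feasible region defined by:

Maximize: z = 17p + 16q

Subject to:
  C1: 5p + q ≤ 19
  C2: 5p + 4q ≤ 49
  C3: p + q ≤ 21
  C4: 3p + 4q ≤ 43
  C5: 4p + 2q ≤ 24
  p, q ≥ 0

(0, 0), (3.8, 0), (2.333, 7.333), (1, 10), (0, 10.75)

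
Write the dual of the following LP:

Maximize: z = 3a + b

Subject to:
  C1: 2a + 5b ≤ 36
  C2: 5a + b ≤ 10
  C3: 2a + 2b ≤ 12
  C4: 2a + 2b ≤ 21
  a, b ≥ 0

Primal max cᵀx s.t. Ax ≤ b, x ≥ 0  →  Dual min bᵀy s.t. Aᵀy ≥ c, y ≥ 0.

Minimize: z = 36y1 + 10y2 + 12y3 + 21y4

Subject to:
  2y1 + 5y2 + 2y3 + 2y4 ≥ 3
  5y1 + y2 + 2y3 + 2y4 ≥ 1
  y1, y2, y3, y4 ≥ 0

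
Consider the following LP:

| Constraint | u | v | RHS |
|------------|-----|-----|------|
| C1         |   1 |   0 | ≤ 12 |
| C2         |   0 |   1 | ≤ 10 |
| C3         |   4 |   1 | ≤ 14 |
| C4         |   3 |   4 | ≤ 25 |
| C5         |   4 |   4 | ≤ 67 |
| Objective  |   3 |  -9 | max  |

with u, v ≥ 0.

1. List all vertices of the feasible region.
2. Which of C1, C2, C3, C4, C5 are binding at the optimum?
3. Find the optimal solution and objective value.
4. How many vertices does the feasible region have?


1. (0, 0), (3.5, 0), (2.385, 4.462), (0, 6.25)
2. C3
3. u = 3.5, v = 0, z = 10.5
4. 4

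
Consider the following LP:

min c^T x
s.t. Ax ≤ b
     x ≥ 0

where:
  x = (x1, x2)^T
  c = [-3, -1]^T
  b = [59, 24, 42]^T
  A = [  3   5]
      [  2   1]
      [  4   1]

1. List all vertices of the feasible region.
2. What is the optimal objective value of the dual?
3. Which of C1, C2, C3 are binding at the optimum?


1. (0, 0), (10.5, 0), (9, 6), (8.714, 6.571), (0, 11.8)
2. -33
3. C2, C3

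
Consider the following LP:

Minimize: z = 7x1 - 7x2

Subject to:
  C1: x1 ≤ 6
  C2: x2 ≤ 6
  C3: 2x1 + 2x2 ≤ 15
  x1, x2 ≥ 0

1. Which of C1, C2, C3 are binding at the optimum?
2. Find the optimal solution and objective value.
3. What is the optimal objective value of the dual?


1. C2
2. x1 = 0, x2 = 6, z = -42
3. -42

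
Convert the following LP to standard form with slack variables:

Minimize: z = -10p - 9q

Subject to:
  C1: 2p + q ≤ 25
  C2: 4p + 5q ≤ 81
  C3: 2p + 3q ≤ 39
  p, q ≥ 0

min z = -10p - 9q

s.t.
  2p + q + s1 = 25
  4p + 5q + s2 = 81
  2p + 3q + s3 = 39
  p, q, s1, s2, s3 ≥ 0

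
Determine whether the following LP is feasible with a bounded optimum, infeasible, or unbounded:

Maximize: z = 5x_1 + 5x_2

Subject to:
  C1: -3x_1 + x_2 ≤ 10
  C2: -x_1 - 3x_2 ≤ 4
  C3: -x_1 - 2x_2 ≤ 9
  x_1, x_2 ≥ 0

Unbounded (objective can increase without bound)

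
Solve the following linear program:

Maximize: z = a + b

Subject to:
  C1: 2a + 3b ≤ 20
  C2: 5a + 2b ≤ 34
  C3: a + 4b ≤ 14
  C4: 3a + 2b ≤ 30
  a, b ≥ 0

Evaluate the objective at each vertex of the feasible region:
  z(0, 0) = 0
  z(6.8, 0) = 6.8
  z(6, 2) = 8  ←
  z(0, 3.5) = 3.5
The maximum is at a = 6, b = 2.

a = 6, b = 2, z = 8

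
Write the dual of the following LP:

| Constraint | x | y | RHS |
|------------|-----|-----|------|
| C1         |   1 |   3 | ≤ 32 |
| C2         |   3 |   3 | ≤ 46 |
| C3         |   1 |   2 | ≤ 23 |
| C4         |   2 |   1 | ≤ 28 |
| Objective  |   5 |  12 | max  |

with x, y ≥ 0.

Primal max cᵀx s.t. Ax ≤ b, x ≥ 0  →  Dual min bᵀy s.t. Aᵀy ≥ c, y ≥ 0.

Minimize: z = 32y1 + 46y2 + 23y3 + 28y4

Subject to:
  y1 + 3y2 + y3 + 2y4 ≥ 5
  3y1 + 3y2 + 2y3 + y4 ≥ 12
  y1, y2, y3, y4 ≥ 0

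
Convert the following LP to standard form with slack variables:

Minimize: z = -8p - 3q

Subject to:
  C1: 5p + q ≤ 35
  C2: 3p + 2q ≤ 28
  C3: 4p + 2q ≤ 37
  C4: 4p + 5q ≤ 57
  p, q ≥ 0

min z = -8p - 3q

s.t.
  5p + q + s1 = 35
  3p + 2q + s2 = 28
  4p + 2q + s3 = 37
  4p + 5q + s4 = 57
  p, q, s1, s2, s3, s4 ≥ 0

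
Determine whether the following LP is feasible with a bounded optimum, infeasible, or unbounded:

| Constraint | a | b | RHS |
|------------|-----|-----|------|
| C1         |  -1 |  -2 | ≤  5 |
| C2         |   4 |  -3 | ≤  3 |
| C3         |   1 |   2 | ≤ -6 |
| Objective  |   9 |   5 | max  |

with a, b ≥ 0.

Infeasible (no feasible solution exists)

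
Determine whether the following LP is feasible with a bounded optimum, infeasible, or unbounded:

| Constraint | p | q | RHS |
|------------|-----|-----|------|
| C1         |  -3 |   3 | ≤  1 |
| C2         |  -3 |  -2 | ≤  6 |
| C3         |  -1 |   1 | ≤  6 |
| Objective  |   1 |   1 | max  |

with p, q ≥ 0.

Unbounded (objective can increase without bound)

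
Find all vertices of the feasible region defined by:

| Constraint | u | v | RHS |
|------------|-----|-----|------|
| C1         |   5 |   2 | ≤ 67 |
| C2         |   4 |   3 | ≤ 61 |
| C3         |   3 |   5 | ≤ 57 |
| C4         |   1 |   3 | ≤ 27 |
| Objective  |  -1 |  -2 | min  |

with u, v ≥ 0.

(0, 0), (13.4, 0), (11.63, 4.421), (9, 6), (0, 9)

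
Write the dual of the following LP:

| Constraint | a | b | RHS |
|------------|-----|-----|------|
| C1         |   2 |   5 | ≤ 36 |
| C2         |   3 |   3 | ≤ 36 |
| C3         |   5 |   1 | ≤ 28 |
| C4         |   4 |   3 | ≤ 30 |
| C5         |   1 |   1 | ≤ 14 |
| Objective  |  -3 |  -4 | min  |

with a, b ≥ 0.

Primal min cᵀx s.t. Ax ≤ b, x ≥ 0  →  Dual max −bᵀy s.t. Aᵀy ≥ −c, y ≥ 0.

Maximize: z = -36y1 - 36y2 - 28y3 - 30y4 - 14y5

Subject to:
  2y1 + 3y2 + 5y3 + 4y4 + y5 ≥ 3
  5y1 + 3y2 + y3 + 3y4 + y5 ≥ 4
  y1, y2, y3, y4, y5 ≥ 0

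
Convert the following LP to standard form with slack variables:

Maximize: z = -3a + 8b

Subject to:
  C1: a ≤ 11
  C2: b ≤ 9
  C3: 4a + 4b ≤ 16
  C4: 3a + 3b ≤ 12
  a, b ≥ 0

max z = -3a + 8b

s.t.
  a + s1 = 11
  b + s2 = 9
  4a + 4b + s3 = 16
  3a + 3b + s4 = 12
  a, b, s1, s2, s3, s4 ≥ 0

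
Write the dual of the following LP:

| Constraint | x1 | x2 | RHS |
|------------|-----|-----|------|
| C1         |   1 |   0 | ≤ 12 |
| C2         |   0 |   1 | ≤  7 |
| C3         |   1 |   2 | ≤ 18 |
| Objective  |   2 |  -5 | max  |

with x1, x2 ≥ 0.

Primal max cᵀx s.t. Ax ≤ b, x ≥ 0  →  Dual min bᵀy s.t. Aᵀy ≥ c, y ≥ 0.

Minimize: z = 12y1 + 7y2 + 18y3

Subject to:
  y1 + y3 ≥ 2
  y2 + 2y3 ≥ -5
  y1, y2, y3 ≥ 0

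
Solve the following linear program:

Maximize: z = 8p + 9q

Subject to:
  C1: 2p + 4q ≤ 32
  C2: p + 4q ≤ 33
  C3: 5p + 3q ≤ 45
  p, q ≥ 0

Evaluate the objective at each vertex of the feasible region:
  z(0, 0) = 0
  z(9, 0) = 72
  z(6, 5) = 93  ←
  z(0, 8) = 72
The maximum is at p = 6, q = 5.

p = 6, q = 5, z = 93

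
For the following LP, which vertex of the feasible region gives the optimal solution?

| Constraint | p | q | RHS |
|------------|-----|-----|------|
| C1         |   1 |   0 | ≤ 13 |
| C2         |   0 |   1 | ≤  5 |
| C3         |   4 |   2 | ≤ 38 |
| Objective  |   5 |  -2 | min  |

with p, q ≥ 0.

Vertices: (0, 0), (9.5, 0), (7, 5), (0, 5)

Evaluate the objective at each vertex of the feasible region:
  z(0, 0) = 0
  z(9.5, 0) = 47.5
  z(7, 5) = 25
  z(0, 5) = -10  ←
The minimum is at p = 0, q = 5.

(0, 5)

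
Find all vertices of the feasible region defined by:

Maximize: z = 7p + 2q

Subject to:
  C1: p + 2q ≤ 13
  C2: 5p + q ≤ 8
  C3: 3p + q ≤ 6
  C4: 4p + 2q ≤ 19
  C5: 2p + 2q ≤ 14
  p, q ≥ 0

(0, 0), (1.6, 0), (1, 3), (0, 6)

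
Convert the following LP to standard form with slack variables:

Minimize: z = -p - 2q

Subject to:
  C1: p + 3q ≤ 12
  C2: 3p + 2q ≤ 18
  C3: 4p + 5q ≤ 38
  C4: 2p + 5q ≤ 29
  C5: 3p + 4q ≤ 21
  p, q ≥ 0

min z = -p - 2q

s.t.
  p + 3q + s1 = 12
  3p + 2q + s2 = 18
  4p + 5q + s3 = 38
  2p + 5q + s4 = 29
  3p + 4q + s5 = 21
  p, q, s1, s2, s3, s4, s5 ≥ 0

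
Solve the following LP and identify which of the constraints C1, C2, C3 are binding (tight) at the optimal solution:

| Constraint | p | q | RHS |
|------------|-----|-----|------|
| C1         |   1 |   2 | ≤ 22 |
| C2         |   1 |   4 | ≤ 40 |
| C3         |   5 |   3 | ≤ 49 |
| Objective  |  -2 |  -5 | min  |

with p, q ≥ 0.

At p = 4, q = 9, compute slack b - a·x for each constraint:
  C1: 22 − 22 = 0  (binding)
  C2: 40 − 40 = 0  (binding)
  C3: 49 − 47 = 2  (slack)

Optimal: p = 4, q = 9
Binding: C1, C2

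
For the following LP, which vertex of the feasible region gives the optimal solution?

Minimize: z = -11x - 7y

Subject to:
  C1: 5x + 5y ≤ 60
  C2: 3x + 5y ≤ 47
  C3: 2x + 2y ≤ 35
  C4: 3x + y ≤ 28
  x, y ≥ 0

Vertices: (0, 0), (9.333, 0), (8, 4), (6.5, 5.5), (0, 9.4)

Evaluate the objective at each vertex of the feasible region:
  z(0, 0) = 0
  z(9.333, 0) = -102.7
  z(8, 4) = -116  ←
  z(6.5, 5.5) = -110
  z(0, 9.4) = -65.8
The minimum is at x = 8, y = 4.

(8, 4)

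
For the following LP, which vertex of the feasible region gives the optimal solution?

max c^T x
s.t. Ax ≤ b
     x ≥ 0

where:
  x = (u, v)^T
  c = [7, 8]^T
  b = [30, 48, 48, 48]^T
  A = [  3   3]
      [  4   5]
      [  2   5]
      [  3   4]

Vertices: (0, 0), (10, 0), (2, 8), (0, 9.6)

Evaluate the objective at each vertex of the feasible region:
  z(0, 0) = 0
  z(10, 0) = 70
  z(2, 8) = 78  ←
  z(0, 9.6) = 76.8
The maximum is at u = 2, v = 8.

(2, 8)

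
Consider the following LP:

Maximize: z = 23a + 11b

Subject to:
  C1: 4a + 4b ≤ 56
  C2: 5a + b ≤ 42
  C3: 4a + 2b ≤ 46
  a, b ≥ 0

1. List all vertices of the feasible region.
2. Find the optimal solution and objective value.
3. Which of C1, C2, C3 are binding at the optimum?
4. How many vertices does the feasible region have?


1. (0, 0), (8.4, 0), (7, 7), (0, 14)
2. a = 7, b = 7, z = 238
3. C1, C2
4. 4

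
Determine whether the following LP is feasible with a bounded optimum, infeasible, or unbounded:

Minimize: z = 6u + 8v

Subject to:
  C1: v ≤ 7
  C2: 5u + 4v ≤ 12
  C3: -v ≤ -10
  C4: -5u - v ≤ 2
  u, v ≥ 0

Infeasible (no feasible solution exists)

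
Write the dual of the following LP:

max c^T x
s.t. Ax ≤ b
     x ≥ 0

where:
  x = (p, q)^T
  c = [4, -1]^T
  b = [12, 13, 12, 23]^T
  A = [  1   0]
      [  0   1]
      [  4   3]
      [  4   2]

Primal max cᵀx s.t. Ax ≤ b, x ≥ 0  →  Dual min bᵀy s.t. Aᵀy ≥ c, y ≥ 0.

Minimize: z = 12y1 + 13y2 + 12y3 + 23y4

Subject to:
  y1 + 4y3 + 4y4 ≥ 4
  y2 + 3y3 + 2y4 ≥ -1
  y1, y2, y3, y4 ≥ 0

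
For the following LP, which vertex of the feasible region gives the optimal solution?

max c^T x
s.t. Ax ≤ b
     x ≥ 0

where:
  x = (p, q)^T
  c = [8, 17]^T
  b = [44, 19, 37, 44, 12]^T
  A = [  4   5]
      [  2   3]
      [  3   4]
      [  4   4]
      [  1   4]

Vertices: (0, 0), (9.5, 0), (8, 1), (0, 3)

Evaluate the objective at each vertex of the feasible region:
  z(0, 0) = 0
  z(9.5, 0) = 76
  z(8, 1) = 81  ←
  z(0, 3) = 51
The maximum is at p = 8, q = 1.

(8, 1)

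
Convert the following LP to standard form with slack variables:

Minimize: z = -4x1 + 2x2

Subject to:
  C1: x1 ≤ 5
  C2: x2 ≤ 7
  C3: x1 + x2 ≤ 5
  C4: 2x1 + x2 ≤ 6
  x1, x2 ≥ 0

min z = -4x1 + 2x2

s.t.
  x1 + s1 = 5
  x2 + s2 = 7
  x1 + x2 + s3 = 5
  2x1 + x2 + s4 = 6
  x1, x2, s1, s2, s3, s4 ≥ 0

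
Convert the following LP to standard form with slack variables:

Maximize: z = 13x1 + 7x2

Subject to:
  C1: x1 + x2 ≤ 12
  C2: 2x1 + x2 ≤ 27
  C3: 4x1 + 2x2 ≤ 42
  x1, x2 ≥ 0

max z = 13x1 + 7x2

s.t.
  x1 + x2 + s1 = 12
  2x1 + x2 + s2 = 27
  4x1 + 2x2 + s3 = 42
  x1, x2, s1, s2, s3 ≥ 0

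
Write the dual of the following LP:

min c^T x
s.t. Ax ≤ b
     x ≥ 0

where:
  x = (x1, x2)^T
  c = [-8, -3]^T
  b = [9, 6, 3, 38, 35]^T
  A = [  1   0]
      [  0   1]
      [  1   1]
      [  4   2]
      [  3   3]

Primal min cᵀx s.t. Ax ≤ b, x ≥ 0  →  Dual max −bᵀy s.t. Aᵀy ≥ −c, y ≥ 0.

Maximize: z = -9y1 - 6y2 - 3y3 - 38y4 - 35y5

Subject to:
  y1 + y3 + 4y4 + 3y5 ≥ 8
  y2 + y3 + 2y4 + 3y5 ≥ 3
  y1, y2, y3, y4, y5 ≥ 0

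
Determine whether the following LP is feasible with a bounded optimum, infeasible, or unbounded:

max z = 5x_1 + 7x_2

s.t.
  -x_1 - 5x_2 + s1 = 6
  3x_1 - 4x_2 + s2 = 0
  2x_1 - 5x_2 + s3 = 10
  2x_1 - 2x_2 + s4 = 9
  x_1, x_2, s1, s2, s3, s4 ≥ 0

Unbounded (objective can increase without bound)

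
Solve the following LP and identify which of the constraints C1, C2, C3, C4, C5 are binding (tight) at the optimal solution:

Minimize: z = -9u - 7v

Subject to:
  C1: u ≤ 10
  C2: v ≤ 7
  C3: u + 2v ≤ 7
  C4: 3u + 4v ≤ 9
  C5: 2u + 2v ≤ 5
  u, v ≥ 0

At u = 2.5, v = 0, compute slack b - a·x for each constraint:
  C1: 10 − 2.5 = 7.5  (slack)
  C2: 7 − 0 = 7  (slack)
  C3: 7 − 2.5 = 4.5  (slack)
  C4: 9 − 7.5 = 1.5  (slack)
  C5: 5 − 5 = 0  (binding)

Optimal: u = 2.5, v = 0
Binding: C5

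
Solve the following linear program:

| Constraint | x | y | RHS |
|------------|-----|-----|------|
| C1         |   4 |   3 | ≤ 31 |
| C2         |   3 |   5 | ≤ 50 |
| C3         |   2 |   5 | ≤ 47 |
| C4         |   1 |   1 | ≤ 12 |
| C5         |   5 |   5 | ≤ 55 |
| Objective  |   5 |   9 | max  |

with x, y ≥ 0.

Evaluate the objective at each vertex of the feasible region:
  z(0, 0) = 0
  z(7.75, 0) = 38.75
  z(1, 9) = 86  ←
  z(0, 9.4) = 84.6
The maximum is at x = 1, y = 9.

x = 1, y = 9, z = 86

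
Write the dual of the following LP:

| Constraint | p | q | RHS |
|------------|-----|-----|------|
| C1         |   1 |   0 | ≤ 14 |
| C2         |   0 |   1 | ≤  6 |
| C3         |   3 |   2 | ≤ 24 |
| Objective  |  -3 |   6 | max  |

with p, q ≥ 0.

Primal max cᵀx s.t. Ax ≤ b, x ≥ 0  →  Dual min bᵀy s.t. Aᵀy ≥ c, y ≥ 0.

Minimize: z = 14y1 + 6y2 + 24y3

Subject to:
  y1 + 3y3 ≥ -3
  y2 + 2y3 ≥ 6
  y1, y2, y3 ≥ 0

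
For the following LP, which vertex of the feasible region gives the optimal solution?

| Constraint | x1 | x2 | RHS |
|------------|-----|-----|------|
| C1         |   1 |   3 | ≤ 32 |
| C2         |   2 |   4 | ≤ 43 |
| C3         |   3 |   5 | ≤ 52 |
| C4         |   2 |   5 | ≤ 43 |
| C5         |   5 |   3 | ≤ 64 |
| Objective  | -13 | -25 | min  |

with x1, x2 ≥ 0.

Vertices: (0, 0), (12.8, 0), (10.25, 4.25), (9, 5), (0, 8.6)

Evaluate the objective at each vertex of the feasible region:
  z(0, 0) = 0
  z(12.8, 0) = -166.4
  z(10.25, 4.25) = -239.5
  z(9, 5) = -242  ←
  z(0, 8.6) = -215
The minimum is at x1 = 9, x2 = 5.

(9, 5)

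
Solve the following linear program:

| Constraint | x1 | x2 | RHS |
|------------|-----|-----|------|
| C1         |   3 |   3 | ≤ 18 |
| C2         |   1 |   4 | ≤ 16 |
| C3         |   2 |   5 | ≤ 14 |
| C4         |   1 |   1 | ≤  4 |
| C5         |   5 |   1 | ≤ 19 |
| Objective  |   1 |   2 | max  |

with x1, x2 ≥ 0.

Evaluate the objective at each vertex of the feasible region:
  z(0, 0) = 0
  z(3.8, 0) = 3.8
  z(3.75, 0.25) = 4.25
  z(2, 2) = 6  ←
  z(0, 2.8) = 5.6
The maximum is at x1 = 2, x2 = 2.

x1 = 2, x2 = 2, z = 6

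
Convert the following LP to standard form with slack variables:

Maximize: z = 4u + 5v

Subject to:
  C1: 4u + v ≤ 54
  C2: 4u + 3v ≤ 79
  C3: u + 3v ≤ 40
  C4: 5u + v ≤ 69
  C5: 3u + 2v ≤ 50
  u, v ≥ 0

max z = 4u + 5v

s.t.
  4u + v + s1 = 54
  4u + 3v + s2 = 79
  u + 3v + s3 = 40
  5u + v + s4 = 69
  3u + 2v + s5 = 50
  u, v, s1, s2, s3, s4, s5 ≥ 0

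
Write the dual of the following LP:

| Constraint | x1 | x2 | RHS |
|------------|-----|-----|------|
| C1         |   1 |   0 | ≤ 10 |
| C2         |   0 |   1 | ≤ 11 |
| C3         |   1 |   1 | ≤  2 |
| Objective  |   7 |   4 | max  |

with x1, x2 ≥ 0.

Primal max cᵀx s.t. Ax ≤ b, x ≥ 0  →  Dual min bᵀy s.t. Aᵀy ≥ c, y ≥ 0.

Minimize: z = 10y1 + 11y2 + 2y3

Subject to:
  y1 + y3 ≥ 7
  y2 + y3 ≥ 4
  y1, y2, y3 ≥ 0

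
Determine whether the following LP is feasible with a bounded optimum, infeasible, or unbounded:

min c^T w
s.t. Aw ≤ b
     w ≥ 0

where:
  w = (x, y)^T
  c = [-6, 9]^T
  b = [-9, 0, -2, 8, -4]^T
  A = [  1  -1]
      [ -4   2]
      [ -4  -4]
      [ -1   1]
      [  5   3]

Infeasible (no feasible solution exists)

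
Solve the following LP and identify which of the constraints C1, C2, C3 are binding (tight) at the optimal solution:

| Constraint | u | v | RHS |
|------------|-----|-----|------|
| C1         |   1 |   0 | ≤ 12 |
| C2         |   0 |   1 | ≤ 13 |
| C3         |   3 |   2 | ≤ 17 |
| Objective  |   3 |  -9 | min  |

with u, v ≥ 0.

At u = 0, v = 8.5, compute slack b - a·x for each constraint:
  C1: 12 − 0 = 12  (slack)
  C2: 13 − 8.5 = 4.5  (slack)
  C3: 17 − 17 = 0  (binding)

Optimal: u = 0, v = 8.5
Binding: C3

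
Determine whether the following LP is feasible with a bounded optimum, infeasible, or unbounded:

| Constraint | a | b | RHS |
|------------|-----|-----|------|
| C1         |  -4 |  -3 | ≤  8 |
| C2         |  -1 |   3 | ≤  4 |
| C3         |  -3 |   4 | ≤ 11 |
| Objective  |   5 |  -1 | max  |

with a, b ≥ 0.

Unbounded (objective can increase without bound)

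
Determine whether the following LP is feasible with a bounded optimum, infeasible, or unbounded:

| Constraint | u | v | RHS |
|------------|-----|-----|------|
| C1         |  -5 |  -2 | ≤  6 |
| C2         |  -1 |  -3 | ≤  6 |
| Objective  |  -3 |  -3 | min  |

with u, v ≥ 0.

Unbounded (objective can decrease without bound)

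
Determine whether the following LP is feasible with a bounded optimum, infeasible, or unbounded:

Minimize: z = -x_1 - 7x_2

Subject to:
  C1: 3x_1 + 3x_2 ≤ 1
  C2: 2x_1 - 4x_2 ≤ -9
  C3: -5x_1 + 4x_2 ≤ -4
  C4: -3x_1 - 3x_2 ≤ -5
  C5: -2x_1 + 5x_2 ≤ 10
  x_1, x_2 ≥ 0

Infeasible (no feasible solution exists)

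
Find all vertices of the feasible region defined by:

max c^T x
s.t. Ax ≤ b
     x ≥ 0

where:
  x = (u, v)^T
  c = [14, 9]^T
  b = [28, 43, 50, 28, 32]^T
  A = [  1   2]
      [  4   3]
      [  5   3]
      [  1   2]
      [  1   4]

(0, 0), (10, 0), (7, 5), (5.846, 6.538), (0, 8)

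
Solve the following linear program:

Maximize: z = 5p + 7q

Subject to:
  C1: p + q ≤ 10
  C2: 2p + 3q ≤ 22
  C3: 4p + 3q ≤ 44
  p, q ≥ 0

Evaluate the objective at each vertex of the feasible region:
  z(0, 0) = 0
  z(10, 0) = 50
  z(8, 2) = 54  ←
  z(0, 7.333) = 51.33
The maximum is at p = 8, q = 2.

p = 8, q = 2, z = 54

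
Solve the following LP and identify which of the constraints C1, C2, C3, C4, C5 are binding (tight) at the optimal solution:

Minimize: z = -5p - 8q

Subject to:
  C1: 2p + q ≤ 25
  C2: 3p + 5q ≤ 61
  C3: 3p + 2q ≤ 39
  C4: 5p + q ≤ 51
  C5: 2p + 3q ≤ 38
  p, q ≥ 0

At p = 7, q = 8, compute slack b - a·x for each constraint:
  C1: 25 − 22 = 3  (slack)
  C2: 61 − 61 = 0  (binding)
  C3: 39 − 37 = 2  (slack)
  C4: 51 − 43 = 8  (slack)
  C5: 38 − 38 = 0  (binding)

Optimal: p = 7, q = 8
Binding: C2, C5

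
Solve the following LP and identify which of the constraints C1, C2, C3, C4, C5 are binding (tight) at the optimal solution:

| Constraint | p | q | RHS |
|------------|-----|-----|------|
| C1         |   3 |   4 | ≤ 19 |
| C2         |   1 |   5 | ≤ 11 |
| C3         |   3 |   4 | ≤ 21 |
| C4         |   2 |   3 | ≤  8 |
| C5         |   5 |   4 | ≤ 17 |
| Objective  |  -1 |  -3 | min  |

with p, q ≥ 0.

At p = 1, q = 2, compute slack b - a·x for each constraint:
  C1: 19 − 11 = 8  (slack)
  C2: 11 − 11 = 0  (binding)
  C3: 21 − 11 = 10  (slack)
  C4: 8 − 8 = 0  (binding)
  C5: 17 − 13 = 4  (slack)

Optimal: p = 1, q = 2
Binding: C2, C4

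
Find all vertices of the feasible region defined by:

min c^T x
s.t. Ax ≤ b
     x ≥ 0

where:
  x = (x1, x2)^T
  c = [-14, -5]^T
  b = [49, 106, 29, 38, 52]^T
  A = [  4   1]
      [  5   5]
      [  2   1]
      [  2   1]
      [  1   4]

(0, 0), (12.25, 0), (10, 9), (9.143, 10.71), (0, 13)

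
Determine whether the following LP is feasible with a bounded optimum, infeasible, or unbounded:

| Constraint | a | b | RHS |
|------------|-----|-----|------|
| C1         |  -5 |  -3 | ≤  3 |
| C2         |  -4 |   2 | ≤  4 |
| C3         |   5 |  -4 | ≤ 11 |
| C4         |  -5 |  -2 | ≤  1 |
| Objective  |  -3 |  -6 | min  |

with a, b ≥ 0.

Unbounded (objective can decrease without bound)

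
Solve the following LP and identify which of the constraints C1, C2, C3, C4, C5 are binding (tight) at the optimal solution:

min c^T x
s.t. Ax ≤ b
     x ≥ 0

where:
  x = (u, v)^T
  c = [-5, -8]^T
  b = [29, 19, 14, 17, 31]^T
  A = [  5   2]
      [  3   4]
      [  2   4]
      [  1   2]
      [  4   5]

At u = 5, v = 1, compute slack b - a·x for each constraint:
  C1: 29 − 27 = 2  (slack)
  C2: 19 − 19 = 0  (binding)
  C3: 14 − 14 = 0  (binding)
  C4: 17 − 7 = 10  (slack)
  C5: 31 − 25 = 6  (slack)

Optimal: u = 5, v = 1
Binding: C2, C3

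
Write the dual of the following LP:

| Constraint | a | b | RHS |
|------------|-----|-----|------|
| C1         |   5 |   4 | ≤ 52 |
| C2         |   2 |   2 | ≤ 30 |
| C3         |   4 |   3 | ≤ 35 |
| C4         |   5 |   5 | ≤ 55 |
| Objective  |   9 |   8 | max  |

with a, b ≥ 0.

Primal max cᵀx s.t. Ax ≤ b, x ≥ 0  →  Dual min bᵀy s.t. Aᵀy ≥ c, y ≥ 0.

Minimize: z = 52y1 + 30y2 + 35y3 + 55y4

Subject to:
  5y1 + 2y2 + 4y3 + 5y4 ≥ 9
  4y1 + 2y2 + 3y3 + 5y4 ≥ 8
  y1, y2, y3, y4 ≥ 0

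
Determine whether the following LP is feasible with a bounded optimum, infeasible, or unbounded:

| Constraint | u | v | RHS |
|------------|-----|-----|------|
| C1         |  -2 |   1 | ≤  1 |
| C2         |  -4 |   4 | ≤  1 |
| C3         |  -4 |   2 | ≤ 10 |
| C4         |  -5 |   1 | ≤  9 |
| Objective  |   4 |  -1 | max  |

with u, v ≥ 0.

Unbounded (objective can increase without bound)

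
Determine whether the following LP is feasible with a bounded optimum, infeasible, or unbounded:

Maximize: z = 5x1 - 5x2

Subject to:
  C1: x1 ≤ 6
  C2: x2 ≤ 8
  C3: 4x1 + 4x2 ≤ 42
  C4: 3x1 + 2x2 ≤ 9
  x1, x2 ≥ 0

Feasible with a bounded optimal solution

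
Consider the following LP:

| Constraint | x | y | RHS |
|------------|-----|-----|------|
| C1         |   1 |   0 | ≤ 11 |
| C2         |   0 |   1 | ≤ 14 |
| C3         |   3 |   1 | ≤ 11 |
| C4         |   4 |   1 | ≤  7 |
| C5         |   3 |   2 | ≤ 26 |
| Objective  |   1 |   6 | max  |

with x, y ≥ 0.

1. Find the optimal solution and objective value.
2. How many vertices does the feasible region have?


1. x = 0, y = 7, z = 42
2. 3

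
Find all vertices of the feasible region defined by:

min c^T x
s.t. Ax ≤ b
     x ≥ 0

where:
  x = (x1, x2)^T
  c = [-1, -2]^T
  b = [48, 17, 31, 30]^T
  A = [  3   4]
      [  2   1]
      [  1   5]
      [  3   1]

(0, 0), (8.5, 0), (6, 5), (0, 6.2)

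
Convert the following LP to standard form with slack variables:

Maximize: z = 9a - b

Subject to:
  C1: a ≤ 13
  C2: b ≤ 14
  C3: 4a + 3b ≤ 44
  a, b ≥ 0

max z = 9a - b

s.t.
  a + s1 = 13
  b + s2 = 14
  4a + 3b + s3 = 44
  a, b, s1, s2, s3 ≥ 0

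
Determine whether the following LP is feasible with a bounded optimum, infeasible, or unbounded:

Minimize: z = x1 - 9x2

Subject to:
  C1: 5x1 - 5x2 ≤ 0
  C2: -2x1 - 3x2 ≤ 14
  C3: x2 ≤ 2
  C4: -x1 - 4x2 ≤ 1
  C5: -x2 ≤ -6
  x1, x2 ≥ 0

Infeasible (no feasible solution exists)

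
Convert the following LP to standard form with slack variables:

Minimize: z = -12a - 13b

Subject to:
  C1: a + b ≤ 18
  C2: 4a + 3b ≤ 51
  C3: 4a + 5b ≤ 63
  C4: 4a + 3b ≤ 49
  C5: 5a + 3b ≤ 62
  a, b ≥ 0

min z = -12a - 13b

s.t.
  a + b + s1 = 18
  4a + 3b + s2 = 51
  4a + 5b + s3 = 63
  4a + 3b + s4 = 49
  5a + 3b + s5 = 62
  a, b, s1, s2, s3, s4, s5 ≥ 0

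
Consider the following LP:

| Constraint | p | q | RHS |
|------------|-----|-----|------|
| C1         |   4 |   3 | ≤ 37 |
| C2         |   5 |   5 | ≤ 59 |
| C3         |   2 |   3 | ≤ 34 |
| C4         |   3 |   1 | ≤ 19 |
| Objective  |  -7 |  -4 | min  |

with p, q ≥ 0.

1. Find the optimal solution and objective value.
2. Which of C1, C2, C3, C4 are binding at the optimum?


1. p = 4, q = 7, z = -56
2. C1, C4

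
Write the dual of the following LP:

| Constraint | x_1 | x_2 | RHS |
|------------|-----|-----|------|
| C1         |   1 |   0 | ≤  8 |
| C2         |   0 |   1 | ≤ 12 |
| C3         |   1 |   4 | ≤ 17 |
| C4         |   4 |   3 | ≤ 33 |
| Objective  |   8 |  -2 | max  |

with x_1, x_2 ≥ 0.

Primal max cᵀx s.t. Ax ≤ b, x ≥ 0  →  Dual min bᵀy s.t. Aᵀy ≥ c, y ≥ 0.

Minimize: z = 8y1 + 12y2 + 17y3 + 33y4

Subject to:
  y1 + y3 + 4y4 ≥ 8
  y2 + 4y3 + 3y4 ≥ -2
  y1, y2, y3, y4 ≥ 0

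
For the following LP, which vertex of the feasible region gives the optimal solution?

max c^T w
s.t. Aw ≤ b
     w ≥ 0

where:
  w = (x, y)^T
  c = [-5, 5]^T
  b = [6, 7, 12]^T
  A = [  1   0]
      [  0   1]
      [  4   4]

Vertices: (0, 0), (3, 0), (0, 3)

Evaluate the objective at each vertex of the feasible region:
  z(0, 0) = 0
  z(3, 0) = -15
  z(0, 3) = 15  ←
The maximum is at x = 0, y = 3.

(0, 3)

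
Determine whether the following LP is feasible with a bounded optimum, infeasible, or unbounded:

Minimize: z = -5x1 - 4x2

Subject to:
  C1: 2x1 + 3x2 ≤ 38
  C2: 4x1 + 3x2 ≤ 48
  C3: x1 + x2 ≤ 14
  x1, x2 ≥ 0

Feasible with a bounded optimal solution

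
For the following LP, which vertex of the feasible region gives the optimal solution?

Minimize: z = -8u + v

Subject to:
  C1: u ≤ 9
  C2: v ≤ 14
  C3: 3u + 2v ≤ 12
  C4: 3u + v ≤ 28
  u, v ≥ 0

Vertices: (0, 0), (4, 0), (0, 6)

Evaluate the objective at each vertex of the feasible region:
  z(0, 0) = 0
  z(4, 0) = -32  ←
  z(0, 6) = 6
The minimum is at u = 4, v = 0.

(4, 0)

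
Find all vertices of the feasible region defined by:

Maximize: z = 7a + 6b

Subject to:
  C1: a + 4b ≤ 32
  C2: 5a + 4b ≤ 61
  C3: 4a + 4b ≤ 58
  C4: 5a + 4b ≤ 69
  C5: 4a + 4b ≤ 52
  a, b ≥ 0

(0, 0), (12.2, 0), (9, 4), (6.667, 6.333), (0, 8)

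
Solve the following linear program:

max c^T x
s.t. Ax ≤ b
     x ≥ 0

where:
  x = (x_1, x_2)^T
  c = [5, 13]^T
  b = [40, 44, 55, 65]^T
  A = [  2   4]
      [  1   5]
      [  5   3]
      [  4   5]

Evaluate the objective at each vertex of the feasible region:
  z(0, 0) = 0
  z(11, 0) = 55
  z(7.143, 6.429) = 119.3
  z(4, 8) = 124  ←
  z(0, 8.8) = 114.4
The maximum is at x_1 = 4, x_2 = 8.

x_1 = 4, x_2 = 8, z = 124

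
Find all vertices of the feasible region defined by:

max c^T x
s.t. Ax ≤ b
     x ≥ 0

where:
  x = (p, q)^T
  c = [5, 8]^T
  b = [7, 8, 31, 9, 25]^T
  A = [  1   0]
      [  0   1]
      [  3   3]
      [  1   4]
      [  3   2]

(0, 0), (7, 0), (7, 0.5), (0, 2.25)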